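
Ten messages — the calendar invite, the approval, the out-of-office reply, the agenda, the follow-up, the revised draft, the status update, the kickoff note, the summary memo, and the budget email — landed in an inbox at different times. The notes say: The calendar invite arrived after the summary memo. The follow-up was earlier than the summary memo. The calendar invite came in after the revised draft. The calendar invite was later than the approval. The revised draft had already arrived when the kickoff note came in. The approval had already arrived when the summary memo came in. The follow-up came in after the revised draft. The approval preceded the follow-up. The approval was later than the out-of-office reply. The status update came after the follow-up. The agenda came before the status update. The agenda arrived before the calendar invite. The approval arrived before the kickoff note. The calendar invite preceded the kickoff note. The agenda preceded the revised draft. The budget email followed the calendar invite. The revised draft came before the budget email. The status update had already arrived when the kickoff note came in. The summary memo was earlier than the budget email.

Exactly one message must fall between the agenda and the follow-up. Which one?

Tracing the constraints gives the agenda → the revised draft → the follow-up, so the revised draft sits after the agenda and before the follow-up.
No other message is forced both after the agenda and before the follow-up.

the revised draft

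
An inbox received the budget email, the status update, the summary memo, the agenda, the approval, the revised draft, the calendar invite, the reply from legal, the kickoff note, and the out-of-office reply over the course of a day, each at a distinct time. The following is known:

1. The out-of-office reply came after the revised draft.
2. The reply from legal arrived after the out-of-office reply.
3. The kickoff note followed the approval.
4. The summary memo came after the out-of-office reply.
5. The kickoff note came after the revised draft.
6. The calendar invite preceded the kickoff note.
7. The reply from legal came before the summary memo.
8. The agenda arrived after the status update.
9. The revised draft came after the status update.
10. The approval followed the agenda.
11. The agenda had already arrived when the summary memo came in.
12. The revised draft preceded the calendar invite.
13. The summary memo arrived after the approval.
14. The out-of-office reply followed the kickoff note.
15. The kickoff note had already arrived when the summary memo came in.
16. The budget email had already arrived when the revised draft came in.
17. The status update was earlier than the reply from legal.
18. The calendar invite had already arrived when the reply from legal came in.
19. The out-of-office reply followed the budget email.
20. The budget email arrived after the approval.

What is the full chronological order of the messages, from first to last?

The constraints fix every adjacent pair, so only one ordering works:
the status update → the agenda → the approval → the budget email → the revised draft → the calendar invite → the kickoff note → the out-of-office reply → the reply from legal → the summary memo.

the status update, the agenda, the approval, the budget email, the revised draft, the calendar invite, the kickoff note, the out-of-office reply, the reply from legal, the summary memo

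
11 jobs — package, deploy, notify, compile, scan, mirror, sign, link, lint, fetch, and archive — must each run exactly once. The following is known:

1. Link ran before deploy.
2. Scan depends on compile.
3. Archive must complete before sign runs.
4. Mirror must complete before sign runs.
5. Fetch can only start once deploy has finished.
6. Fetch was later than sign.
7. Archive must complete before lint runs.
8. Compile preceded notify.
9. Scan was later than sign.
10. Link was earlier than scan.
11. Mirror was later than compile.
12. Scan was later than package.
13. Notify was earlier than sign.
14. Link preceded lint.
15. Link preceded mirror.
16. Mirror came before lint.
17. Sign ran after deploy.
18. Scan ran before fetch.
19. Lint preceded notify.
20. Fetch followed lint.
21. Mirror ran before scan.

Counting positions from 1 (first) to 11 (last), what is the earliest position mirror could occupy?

3

Compile and link must both come before mirror — 2 forced predecessors.
Nothing else is forced ahead of mirror, so its earliest slot is position 2 + 1 = 3.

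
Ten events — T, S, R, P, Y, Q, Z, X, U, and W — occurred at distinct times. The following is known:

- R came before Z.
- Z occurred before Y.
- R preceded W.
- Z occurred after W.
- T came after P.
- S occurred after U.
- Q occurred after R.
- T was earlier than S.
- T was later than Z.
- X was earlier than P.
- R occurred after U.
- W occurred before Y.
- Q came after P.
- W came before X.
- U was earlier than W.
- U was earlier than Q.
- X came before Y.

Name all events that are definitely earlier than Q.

P, R, U, W, X

Directly stated before Q: P, R, and U.
W reaches Q via W → X → P → Q.
X reaches Q via X → P → Q.
No chain forces Z (or any of the others) ahead of Q.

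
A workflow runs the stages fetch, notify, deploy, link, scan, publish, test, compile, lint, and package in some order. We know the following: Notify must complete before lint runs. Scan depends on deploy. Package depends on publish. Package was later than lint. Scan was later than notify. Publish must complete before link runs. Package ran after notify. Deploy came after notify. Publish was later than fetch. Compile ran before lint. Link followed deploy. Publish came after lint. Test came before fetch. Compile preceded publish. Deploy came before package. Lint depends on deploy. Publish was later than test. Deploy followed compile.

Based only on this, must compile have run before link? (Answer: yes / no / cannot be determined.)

yes

Chain the constraints: compile → deploy → link. Each link is directly stated, so compile comes before link.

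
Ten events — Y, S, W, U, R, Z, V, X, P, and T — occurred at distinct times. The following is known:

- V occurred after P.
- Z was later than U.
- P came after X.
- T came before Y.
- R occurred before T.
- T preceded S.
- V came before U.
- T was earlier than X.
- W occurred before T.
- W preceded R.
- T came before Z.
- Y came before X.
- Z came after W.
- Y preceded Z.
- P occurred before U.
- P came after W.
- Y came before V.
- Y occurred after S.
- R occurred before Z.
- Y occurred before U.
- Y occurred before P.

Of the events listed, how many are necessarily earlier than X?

5

Directly stated before X: T and Y.
R reaches X via R → T → X.
S reaches X via S → Y → X.
W reaches X via W → T → X.
That's R, S, T, W, and Y — 5 in all.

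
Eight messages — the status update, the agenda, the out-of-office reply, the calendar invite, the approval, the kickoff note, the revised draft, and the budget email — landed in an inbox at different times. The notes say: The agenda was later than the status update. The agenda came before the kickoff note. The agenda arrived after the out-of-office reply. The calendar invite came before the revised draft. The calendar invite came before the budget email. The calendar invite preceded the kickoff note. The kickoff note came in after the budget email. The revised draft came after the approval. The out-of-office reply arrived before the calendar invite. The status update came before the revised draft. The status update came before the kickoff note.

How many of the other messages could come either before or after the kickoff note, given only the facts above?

Forced before the kickoff note: the agenda, the budget email, the calendar invite, the out-of-office reply, and the status update.
That leaves the approval and the revised draft with no forced order relative to the kickoff note — 2.

2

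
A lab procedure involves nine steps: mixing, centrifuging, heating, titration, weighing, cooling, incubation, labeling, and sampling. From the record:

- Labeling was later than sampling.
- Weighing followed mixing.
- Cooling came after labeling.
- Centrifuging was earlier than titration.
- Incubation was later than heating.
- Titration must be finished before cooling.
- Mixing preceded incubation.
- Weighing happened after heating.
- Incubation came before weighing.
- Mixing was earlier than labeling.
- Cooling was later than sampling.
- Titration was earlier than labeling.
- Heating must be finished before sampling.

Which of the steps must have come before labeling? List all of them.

Directly stated before labeling: mixing, sampling, and titration.
Centrifuging reaches labeling via centrifuging → titration → labeling.
Heating reaches labeling via heating → sampling → labeling.
No chain forces weighing (or any of the others) ahead of labeling.

centrifuging, heating, mixing, sampling, titration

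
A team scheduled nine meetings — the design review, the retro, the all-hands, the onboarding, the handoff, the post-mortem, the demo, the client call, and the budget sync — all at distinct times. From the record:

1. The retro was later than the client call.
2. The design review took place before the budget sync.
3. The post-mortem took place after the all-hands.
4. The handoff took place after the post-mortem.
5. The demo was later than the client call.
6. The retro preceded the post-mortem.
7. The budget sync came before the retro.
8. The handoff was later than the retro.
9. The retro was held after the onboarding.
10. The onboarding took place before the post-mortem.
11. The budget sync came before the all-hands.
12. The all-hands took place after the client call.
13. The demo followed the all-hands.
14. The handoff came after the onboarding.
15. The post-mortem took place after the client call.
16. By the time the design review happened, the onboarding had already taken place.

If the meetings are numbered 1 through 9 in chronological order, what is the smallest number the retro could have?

The budget sync, the client call, the design review, and the onboarding must all come before the retro — 4 forced predecessors.
Nothing else is forced ahead of the retro, so its earliest slot is position 4 + 1 = 5.

5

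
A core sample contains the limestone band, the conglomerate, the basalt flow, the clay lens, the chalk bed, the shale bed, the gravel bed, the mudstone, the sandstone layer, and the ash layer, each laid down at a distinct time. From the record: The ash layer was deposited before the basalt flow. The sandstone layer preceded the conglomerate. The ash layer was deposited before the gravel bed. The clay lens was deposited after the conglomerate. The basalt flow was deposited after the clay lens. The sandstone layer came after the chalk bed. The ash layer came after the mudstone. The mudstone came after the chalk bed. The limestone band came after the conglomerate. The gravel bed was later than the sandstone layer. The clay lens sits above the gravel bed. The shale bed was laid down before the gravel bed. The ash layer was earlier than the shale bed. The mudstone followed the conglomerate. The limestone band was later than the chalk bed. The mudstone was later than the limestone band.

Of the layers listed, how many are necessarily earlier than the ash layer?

Directly stated before the ash layer: the mudstone.
The chalk bed reaches the ash layer via the chalk bed → the mudstone → the ash layer.
The conglomerate reaches the ash layer via the conglomerate → the mudstone → the ash layer.
The limestone band reaches the ash layer via the limestone band → the mudstone → the ash layer.
Likewise the sandstone layer reaches the ash layer by chaining the stated constraints.
No chain forces the gravel bed (or any of the others) ahead of the ash layer.
That's the chalk bed, the conglomerate, the limestone band, the mudstone, and the sandstone layer — 5 in all.

5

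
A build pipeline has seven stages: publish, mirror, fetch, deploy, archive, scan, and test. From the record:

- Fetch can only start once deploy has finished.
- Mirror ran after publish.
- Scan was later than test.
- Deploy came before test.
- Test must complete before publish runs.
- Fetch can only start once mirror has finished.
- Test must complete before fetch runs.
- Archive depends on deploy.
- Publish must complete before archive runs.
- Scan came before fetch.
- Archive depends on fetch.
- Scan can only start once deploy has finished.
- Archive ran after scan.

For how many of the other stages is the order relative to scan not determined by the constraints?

Forced before scan: deploy and test; forced after scan: archive and fetch.
That leaves mirror and publish with no forced order relative to scan — 2.

2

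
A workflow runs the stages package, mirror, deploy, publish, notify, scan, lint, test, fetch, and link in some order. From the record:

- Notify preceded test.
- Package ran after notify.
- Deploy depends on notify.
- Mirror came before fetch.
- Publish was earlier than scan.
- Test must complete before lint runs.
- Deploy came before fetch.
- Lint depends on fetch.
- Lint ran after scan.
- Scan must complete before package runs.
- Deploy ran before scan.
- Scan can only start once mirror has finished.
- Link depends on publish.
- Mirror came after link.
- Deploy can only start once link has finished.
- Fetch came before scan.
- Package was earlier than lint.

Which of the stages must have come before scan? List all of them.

deploy, fetch, link, mirror, notify, publish

Directly stated before scan: deploy, fetch, mirror, and publish.
Link reaches scan via link → mirror → scan.
Notify reaches scan via notify → deploy → scan.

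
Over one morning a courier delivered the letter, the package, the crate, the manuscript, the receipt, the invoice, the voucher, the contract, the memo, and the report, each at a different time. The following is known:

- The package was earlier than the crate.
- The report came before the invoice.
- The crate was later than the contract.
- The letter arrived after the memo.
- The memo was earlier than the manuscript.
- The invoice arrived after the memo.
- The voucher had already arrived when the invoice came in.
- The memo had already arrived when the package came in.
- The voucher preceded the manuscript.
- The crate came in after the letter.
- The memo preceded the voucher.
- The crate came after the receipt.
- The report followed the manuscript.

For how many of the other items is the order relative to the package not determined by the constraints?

Forced before the package: the memo; forced after the package: the crate.
That leaves the contract, the invoice, the letter, the manuscript, the receipt, the report, and the voucher with no forced order relative to the package — 7.

7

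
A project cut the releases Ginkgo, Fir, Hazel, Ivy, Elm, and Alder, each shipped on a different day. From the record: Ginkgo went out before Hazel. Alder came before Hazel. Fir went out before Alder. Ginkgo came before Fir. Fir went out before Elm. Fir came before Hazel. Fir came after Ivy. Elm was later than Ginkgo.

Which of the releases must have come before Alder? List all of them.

Fir, Ginkgo, Ivy

Directly stated before Alder: Fir.
Ginkgo reaches Alder via Ginkgo → Fir → Alder.
Ivy reaches Alder via Ivy → Fir → Alder.
No chain forces Hazel (or any of the others) ahead of Alder.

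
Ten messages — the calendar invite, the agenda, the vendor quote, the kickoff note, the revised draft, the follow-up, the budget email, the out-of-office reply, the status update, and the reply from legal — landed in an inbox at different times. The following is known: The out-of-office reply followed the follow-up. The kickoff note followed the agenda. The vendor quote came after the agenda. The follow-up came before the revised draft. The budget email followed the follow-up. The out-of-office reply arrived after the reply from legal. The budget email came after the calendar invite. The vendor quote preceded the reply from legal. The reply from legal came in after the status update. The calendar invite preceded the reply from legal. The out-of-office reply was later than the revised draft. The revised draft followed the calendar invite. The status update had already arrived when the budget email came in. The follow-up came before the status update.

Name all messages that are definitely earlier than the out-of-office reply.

the agenda, the calendar invite, the follow-up, the reply from legal, the revised draft, the status update, the vendor quote

Directly stated before the out-of-office reply: the follow-up, the reply from legal, and the revised draft.
The agenda reaches the out-of-office reply via the agenda → the vendor quote → the reply from legal → the out-of-office reply.
The calendar invite reaches the out-of-office reply via the calendar invite → the reply from legal → the out-of-office reply.
The status update reaches the out-of-office reply via the status update → the reply from legal → the out-of-office reply.
Likewise the vendor quote reaches the out-of-office reply by chaining the stated constraints.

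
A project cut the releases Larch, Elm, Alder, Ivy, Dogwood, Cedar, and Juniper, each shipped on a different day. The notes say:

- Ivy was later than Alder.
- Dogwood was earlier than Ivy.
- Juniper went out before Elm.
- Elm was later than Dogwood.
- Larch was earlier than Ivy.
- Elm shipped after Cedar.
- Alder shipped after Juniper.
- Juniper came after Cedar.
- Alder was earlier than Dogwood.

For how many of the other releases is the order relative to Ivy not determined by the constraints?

Forced before Ivy: Alder, Cedar, Dogwood, Juniper, and Larch.
That leaves Elm with no forced order relative to Ivy — 1.

1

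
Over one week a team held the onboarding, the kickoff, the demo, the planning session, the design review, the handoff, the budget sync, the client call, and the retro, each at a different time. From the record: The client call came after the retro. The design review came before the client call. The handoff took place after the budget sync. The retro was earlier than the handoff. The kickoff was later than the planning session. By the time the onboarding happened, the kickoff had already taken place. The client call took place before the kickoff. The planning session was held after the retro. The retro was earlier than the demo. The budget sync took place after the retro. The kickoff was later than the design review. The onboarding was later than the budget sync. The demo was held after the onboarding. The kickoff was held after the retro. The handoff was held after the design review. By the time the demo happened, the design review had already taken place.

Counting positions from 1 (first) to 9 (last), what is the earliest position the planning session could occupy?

2

The retro must come before the planning session — 1 forced predecessor.
Nothing else is forced ahead of the planning session, so its earliest slot is position 1 + 1 = 2.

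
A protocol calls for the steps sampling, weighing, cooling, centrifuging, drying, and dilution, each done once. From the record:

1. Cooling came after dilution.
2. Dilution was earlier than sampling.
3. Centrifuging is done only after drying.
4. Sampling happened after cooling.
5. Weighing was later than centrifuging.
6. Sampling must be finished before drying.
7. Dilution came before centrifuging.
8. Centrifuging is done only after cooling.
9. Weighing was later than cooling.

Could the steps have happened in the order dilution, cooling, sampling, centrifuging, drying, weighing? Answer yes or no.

The constraints require drying before centrifuging, but in the proposed sequence centrifuging appears ahead of drying. That one violation is enough.

no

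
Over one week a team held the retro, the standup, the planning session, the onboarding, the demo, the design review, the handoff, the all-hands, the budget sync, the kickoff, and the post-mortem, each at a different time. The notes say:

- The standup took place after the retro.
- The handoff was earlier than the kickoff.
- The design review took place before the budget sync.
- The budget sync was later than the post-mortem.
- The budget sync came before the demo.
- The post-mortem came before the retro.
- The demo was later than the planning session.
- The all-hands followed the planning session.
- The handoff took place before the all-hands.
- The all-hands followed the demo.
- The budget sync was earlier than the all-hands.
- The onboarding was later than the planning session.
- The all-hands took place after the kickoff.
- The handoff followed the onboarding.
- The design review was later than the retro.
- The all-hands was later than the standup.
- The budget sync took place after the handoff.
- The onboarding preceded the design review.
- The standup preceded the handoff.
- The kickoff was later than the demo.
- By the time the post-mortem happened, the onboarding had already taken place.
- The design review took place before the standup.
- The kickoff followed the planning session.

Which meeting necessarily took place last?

the all-hands

Every other meeting has a chain of constraints placing it before the all-hands, so the all-hands is last.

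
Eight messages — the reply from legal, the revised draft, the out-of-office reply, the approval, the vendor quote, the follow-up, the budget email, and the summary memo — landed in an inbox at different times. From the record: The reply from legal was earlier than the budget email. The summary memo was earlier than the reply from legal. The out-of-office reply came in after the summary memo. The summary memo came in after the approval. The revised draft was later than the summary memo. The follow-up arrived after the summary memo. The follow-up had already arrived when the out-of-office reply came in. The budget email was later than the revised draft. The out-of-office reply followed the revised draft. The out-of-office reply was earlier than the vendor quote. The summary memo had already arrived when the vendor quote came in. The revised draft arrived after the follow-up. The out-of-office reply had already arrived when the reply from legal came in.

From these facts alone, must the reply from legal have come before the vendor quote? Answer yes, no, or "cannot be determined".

cannot be determined

No chain of stated constraints runs from the reply from legal to the vendor quote, and none runs from the vendor quote to the reply from legal either.
So the relative order of the reply from legal and the vendor quote is not fixed by the given facts.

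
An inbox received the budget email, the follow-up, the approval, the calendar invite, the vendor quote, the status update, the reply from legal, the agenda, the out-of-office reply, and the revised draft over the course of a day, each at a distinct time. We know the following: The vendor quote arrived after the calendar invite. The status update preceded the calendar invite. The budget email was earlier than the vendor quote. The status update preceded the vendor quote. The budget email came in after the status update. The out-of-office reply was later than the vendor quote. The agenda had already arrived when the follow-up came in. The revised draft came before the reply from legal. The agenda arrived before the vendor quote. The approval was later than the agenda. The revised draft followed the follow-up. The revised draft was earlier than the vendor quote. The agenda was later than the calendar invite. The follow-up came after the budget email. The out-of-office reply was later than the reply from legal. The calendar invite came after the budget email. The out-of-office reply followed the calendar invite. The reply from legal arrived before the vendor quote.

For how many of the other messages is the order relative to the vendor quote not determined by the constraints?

Forced before the vendor quote: the agenda, the budget email, the calendar invite, the follow-up, the reply from legal, the revised draft, and the status update; forced after the vendor quote: the out-of-office reply.
That leaves the approval with no forced order relative to the vendor quote — 1.

1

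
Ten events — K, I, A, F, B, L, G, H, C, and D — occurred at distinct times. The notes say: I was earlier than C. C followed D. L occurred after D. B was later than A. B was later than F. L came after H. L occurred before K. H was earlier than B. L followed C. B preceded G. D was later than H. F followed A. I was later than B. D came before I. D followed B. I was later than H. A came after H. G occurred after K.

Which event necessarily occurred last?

G

Every other event has a chain of constraints placing it before G, so G is last.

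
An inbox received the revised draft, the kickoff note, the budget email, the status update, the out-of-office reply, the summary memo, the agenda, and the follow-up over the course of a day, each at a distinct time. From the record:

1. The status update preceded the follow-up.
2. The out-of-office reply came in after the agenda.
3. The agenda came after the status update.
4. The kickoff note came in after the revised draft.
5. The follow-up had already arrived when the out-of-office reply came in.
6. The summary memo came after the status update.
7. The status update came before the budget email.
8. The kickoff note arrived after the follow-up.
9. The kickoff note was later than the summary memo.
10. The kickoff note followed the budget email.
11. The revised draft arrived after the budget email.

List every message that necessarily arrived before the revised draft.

the budget email, the status update

Directly stated before the revised draft: the budget email.
The status update reaches the revised draft via the status update → the budget email → the revised draft.
No chain forces the out-of-office reply (or any of the others) ahead of the revised draft.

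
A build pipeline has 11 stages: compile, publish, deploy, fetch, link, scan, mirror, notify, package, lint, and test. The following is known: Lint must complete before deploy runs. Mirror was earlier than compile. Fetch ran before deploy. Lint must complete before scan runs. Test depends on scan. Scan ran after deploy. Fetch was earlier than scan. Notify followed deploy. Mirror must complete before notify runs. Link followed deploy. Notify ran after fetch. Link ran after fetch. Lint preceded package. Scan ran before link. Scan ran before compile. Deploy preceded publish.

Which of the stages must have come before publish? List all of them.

deploy, fetch, lint

Directly stated before publish: deploy.
Fetch reaches publish via fetch → deploy → publish.
Lint reaches publish via lint → deploy → publish.
No chain forces compile (or any of the others) ahead of publish.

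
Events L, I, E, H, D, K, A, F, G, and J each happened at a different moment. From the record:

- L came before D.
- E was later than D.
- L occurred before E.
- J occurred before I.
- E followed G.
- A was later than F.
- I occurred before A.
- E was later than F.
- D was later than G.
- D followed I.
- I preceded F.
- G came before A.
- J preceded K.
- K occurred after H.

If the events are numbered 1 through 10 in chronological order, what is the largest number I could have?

6

I must come before A, D, E, and F — 4 events forced after it.
Everything else can be placed before I in some valid order, so I can sit as late as position 10 − 4 = 6.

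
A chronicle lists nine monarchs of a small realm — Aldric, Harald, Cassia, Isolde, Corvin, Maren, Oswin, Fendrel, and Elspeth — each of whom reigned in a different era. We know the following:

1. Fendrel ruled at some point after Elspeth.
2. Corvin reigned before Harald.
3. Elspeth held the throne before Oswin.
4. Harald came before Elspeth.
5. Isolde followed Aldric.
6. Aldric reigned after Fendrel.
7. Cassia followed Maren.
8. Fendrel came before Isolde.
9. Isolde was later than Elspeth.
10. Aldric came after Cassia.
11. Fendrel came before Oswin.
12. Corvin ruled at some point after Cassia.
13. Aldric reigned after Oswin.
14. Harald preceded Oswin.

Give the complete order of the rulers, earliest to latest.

The constraints fix every adjacent pair, so only one ordering works:
Maren → Cassia → Corvin → Harald → Elspeth → Fendrel → Oswin → Aldric → Isolde.

Maren, Cassia, Corvin, Harald, Elspeth, Fendrel, Oswin, Aldric, Isolde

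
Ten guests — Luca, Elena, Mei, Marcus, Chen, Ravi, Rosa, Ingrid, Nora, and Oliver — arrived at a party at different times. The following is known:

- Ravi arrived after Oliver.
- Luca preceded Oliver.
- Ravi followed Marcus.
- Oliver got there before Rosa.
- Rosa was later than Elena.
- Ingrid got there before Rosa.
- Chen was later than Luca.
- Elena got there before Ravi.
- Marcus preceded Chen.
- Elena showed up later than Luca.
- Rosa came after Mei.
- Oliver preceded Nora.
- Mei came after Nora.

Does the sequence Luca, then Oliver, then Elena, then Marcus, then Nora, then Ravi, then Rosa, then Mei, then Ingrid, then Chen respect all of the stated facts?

no

The constraints require Ingrid before Rosa, but in the proposed sequence Rosa appears ahead of Ingrid. That one violation is enough.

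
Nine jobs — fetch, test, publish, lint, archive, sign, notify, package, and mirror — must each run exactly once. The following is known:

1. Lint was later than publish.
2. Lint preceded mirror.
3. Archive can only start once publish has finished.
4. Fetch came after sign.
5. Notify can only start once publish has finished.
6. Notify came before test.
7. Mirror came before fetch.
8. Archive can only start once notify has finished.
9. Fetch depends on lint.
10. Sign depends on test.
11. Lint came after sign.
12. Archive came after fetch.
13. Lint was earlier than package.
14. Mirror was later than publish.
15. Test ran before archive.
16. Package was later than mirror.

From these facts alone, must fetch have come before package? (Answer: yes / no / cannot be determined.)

No chain of stated constraints runs from fetch to package, and none runs from package to fetch either.
So the relative order of fetch and package is not fixed by the given facts.

cannot be determined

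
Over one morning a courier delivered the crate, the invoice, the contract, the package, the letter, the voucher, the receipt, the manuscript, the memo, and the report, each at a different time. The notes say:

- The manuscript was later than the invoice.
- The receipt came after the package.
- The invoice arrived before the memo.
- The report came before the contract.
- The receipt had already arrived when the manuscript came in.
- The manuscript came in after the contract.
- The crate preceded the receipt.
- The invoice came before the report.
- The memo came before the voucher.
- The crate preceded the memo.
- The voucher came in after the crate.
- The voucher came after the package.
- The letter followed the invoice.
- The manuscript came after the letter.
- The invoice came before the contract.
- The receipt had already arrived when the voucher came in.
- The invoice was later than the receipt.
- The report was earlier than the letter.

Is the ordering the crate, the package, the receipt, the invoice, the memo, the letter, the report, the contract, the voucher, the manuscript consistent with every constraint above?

no

The constraints require the report before the letter, but in the proposed sequence the letter appears ahead of the report. That one violation is enough.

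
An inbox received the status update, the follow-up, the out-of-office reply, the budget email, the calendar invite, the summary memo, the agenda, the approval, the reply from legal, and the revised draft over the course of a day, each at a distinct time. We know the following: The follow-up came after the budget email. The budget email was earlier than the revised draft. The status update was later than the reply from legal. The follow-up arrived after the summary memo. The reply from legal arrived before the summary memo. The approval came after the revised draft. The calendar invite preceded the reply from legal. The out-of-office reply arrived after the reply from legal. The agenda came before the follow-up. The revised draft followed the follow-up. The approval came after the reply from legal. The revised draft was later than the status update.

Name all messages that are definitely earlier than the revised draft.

the agenda, the budget email, the calendar invite, the follow-up, the reply from legal, the status update, the summary memo

Directly stated before the revised draft: the budget email, the follow-up, and the status update.
The agenda reaches the revised draft via the agenda → the follow-up → the revised draft.
The calendar invite reaches the revised draft via the calendar invite → the reply from legal → the status update → the revised draft.
The reply from legal reaches the revised draft via the reply from legal → the status update → the revised draft.
Likewise the summary memo reaches the revised draft by chaining the stated constraints.
No chain forces the out-of-office reply (or any of the others) ahead of the revised draft.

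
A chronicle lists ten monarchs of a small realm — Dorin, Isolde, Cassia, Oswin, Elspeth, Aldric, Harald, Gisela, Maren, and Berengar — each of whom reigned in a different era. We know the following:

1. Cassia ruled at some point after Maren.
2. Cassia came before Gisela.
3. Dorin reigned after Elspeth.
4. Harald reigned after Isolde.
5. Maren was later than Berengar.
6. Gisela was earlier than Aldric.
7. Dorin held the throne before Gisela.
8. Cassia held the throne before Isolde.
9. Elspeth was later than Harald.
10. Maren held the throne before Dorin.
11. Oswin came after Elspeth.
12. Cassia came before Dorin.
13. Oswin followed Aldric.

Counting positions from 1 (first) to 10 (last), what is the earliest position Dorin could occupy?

Berengar, Cassia, Elspeth, Harald, Isolde, and Maren must all come before Dorin — 6 forced predecessors.
Nothing else is forced ahead of Dorin, so their earliest slot is position 6 + 1 = 7.

7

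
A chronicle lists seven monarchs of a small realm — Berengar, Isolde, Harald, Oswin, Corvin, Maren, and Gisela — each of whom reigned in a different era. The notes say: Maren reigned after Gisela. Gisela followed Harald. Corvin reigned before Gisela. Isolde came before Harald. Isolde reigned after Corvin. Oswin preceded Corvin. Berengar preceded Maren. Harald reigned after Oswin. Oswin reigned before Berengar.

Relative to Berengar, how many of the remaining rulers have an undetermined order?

Forced before Berengar: Oswin; forced after Berengar: Maren.
That leaves Corvin, Gisela, Harald, and Isolde with no forced order relative to Berengar — 4.

4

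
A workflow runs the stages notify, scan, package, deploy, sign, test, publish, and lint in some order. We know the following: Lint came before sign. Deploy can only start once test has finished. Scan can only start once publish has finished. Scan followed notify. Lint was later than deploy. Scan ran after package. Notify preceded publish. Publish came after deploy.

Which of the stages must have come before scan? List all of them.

deploy, notify, package, publish, test

Directly stated before scan: notify, package, and publish.
Deploy reaches scan via deploy → publish → scan.
Test reaches scan via test → deploy → publish → scan.
No chain forces lint (or any of the others) ahead of scan.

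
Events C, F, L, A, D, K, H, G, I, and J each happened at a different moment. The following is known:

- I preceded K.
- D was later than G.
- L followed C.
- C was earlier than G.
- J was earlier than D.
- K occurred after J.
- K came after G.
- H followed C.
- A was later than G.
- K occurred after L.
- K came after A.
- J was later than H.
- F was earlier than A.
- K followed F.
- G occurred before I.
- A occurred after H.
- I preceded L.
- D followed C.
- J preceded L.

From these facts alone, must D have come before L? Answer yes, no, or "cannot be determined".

No chain of stated constraints runs from D to L, and none runs from L to D either.
So the relative order of D and L is not fixed by the given facts.

cannot be determined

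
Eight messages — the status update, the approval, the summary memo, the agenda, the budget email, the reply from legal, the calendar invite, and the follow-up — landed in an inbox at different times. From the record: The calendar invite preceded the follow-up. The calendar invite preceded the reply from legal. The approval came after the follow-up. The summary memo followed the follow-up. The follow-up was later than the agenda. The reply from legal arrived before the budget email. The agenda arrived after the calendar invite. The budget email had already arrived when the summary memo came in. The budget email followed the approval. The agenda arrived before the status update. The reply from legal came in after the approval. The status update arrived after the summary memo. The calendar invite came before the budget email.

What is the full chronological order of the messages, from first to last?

the calendar invite, the agenda, the follow-up, the approval, the reply from legal, the budget email, the summary memo, the status update

The constraints fix every adjacent pair, so only one ordering works:
the calendar invite → the agenda → the follow-up → the approval → the reply from legal → the budget email → the summary memo → the status update.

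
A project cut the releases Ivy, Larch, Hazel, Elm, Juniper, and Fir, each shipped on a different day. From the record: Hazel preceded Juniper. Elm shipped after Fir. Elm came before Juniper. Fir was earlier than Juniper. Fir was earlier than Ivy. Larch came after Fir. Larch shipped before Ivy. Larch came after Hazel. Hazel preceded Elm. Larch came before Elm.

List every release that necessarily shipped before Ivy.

Directly stated before Ivy: Fir and Larch.
Hazel reaches Ivy via Hazel → Larch → Ivy.

Fir, Hazel, Larch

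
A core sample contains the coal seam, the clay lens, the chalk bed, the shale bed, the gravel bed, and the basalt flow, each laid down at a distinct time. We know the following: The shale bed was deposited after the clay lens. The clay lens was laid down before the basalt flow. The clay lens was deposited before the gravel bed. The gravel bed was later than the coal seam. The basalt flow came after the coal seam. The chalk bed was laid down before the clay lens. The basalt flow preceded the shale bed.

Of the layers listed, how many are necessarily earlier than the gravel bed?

3

Directly stated before the gravel bed: the clay lens and the coal seam.
The chalk bed reaches the gravel bed via the chalk bed → the clay lens → the gravel bed.
No chain forces the shale bed (or any of the others) ahead of the gravel bed.
That's the chalk bed, the clay lens, and the coal seam — 3 in all.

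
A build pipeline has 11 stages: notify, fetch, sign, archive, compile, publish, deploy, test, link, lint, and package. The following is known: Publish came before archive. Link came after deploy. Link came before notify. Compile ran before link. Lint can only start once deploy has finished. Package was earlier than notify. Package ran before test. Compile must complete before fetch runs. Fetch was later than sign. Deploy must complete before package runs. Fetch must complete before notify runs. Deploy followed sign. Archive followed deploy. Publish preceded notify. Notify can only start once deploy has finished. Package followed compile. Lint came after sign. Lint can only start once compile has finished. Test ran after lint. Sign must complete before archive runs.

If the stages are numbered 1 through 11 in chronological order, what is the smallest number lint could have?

Compile, deploy, and sign must all come before lint — 3 forced predecessors.
Nothing else is forced ahead of lint, so its earliest slot is position 3 + 1 = 4.

4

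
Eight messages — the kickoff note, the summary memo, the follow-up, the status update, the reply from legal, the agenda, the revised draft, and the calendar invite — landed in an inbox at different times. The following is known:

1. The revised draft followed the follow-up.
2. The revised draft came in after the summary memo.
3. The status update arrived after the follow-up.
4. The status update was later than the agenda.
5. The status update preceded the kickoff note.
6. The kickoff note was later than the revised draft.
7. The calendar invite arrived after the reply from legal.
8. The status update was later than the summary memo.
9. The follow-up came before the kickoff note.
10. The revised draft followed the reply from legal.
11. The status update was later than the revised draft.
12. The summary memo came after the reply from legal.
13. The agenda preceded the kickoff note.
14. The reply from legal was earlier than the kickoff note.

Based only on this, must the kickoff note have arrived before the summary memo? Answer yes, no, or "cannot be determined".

no

Tracing the constraints gives the summary memo → the status update → the kickoff note, so the summary memo must come before the kickoff note.
That means the kickoff note cannot be before the summary memo.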